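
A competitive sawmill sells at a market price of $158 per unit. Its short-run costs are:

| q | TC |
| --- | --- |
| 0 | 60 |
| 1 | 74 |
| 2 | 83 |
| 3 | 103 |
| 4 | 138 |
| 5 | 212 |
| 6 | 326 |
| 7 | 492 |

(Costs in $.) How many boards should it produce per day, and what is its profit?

q = 6; profit = $622

Profit at each row (π = 158q − TC): q=0: -60; q=1: 84; q=2: 233; q=3: 371; q=4: 494; q=5: 578; q=6: 622; q=7: 614.
Profit is maximized at q = 6. AVC there is 266/6 = $44.33 ≤ P, so producing beats shutting down (which would give -$60).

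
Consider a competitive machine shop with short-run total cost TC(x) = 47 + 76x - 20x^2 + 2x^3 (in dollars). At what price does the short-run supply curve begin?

Short-run supply begins at min AVC. From VC = 76x - 20x^2 + 2x^3, AVC = 76 - 20x + 2x^2.
At the minimum of AVC, MC = AVC. MC = 76 - 40x + 6x^2; setting MC = AVC gives 4x^2 - 20x = 0, so x = 5. min AVC = 26.
So the shutdown price is $26.

$26 per unit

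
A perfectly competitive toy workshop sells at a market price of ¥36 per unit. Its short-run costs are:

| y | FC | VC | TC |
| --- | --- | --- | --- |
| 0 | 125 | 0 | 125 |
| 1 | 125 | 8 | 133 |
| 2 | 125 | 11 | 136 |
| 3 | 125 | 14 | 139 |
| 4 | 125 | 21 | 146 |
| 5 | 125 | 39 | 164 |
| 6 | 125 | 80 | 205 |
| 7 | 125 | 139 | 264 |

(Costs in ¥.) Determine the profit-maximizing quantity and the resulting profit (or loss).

Profit at each row (π = 36y − TC): y=0: -125; y=1: -97; y=2: -64; y=3: -31; y=4: -2; y=5: 16; y=6: 11; y=7: -12.
Profit is maximized at y = 5. AVC there is 39/5 = ¥7.80 ≤ P, so producing beats shutting down (which would give -¥125).

y = 5; profit = ¥16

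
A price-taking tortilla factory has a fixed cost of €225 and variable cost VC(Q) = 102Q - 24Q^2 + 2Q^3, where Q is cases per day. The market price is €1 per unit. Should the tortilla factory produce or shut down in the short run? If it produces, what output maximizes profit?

Strip out fixed cost: VC = 102Q - 24Q^2 + 2Q^3. Then AVC = 102 - 24Q + 2Q^2 and MC = 102 - 48Q + 6Q^2.
AVC hits its minimum where MC = AVC, at Q = 6, giving min AVC = 102 - 24·6 + 2·6^2 = €30.
P = €1 lies below min AVC = €30; no output level covers variable cost.
Best response: produce nothing and absorb the €225 fixed cost.

Shut down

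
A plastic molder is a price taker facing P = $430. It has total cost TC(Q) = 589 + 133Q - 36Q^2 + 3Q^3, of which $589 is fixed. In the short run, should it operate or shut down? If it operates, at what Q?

Produce at Q = 11

From TC, MC = TC'(Q) = 133 - 72Q + 9Q^2 and AVC = VC/Q = 133 - 36Q + 3Q^2.
AVC is minimized where dAVC/dQ = -36 + 6Q = 0, at Q = 6; min AVC = 133 - 36·6 + 3·6^2 = $25.
Since P = $430 ≥ min AVC = $25, price covers variable cost and the firm should produce.
Solving P = MC: -297 - 72Q + 9Q^2 = 0 ⇒ Q = -3 or 11. On the upward-sloping branch, Q* = 11.
Check: AVC at Q = 11 is $100 ≤ P, so revenue covers variable cost.
Profit = P·Q − TC = 430·11 − 1689 = $3041.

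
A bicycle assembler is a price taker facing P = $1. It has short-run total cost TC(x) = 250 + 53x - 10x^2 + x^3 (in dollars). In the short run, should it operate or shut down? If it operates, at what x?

Shut down

From TC, MC = TC'(x) = 53 - 20x + 3x^2 and AVC = VC/x = 53 - 10x + x^2.
The AVC parabola has its vertex at x = 10/2 = 5, where AVC = 53 - 10·5 + 5^2 = $28.
P = $1 lies below min AVC = $28; no output level covers variable cost.
Shutting down limits the loss to fixed cost, $250.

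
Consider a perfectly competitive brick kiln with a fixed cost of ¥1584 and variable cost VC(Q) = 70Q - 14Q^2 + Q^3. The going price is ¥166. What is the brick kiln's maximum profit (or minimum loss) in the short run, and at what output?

AVC = 70 - 14Q + Q^2 has its minimum ¥21 at Q = 7; price ¥166 clears that bar, so the firm operates.
With MC = 70 - 28Q + 3Q^2, P = MC on the upward-sloping part at Q* = 12.
TR = 166·12 = 1992. TC = 1584 + 552 = 2136. Profit = 1992 − 2136 = -¥144.
By producing, the firm covers all variable cost plus ¥1440 of fixed cost; shutting down would lose the full ¥1584.

Profit = -¥144 at Q = 12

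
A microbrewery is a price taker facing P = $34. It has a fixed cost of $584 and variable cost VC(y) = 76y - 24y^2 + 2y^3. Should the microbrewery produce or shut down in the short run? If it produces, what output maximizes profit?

Produce at y = 7

From TC, MC = TC'(y) = 76 - 48y + 6y^2 and AVC = VC/y = 76 - 24y + 2y^2.
AVC hits its minimum where MC = AVC, at y = 6, giving min AVC = 76 - 24·6 + 2·6^2 = $4.
P = $34 exceeds min AVC = $4, so the firm stays open.
Solving P = MC: 42 - 48y + 6y^2 = 0 ⇒ y = 1 or 7. On the upward-sloping branch, y* = 7.
Check: AVC at y = 7 is $6 ≤ P, so revenue covers variable cost.
Profit = P·y − TC = 34·7 − 626 = -$388, a loss, but smaller than the $584 fixed cost the firm would lose by shutting down.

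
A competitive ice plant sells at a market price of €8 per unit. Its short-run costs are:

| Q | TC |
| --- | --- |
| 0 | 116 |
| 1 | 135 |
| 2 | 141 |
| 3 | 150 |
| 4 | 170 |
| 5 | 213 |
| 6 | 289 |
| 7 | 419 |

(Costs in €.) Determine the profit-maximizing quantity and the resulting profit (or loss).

Q = 0 (shut down); profit = -€116

Compute π = P·Q − TC at each output: Q=0: -116; Q=1: -127; Q=2: -125; Q=3: -126; Q=4: -138; Q=5: -173; Q=6: -241; Q=7: -363.
Profit is highest at Q = 0. Equivalently, the lowest AVC in the table is 34/3 ≈ €11.33 at Q = 3, and P = €8 falls below it — price never covers variable cost, so the firm shuts down and loses only its fixed cost.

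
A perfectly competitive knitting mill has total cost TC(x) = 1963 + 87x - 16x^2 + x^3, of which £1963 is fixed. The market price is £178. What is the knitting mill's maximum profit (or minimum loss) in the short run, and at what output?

AVC = 87 - 16x + x^2 has its minimum £23 at x = 8; price £178 clears that bar, so the firm operates.
MC = 87 - 32x + 3x^2. Setting P = MC and taking the root on the rising branch gives x* = 13.
TR = 178·13 = 2314. TC = 1963 + 624 = 2587. Profit = 2314 − 2587 = -£273.
Shutting down would mean losing the fixed cost of £1963, so operating at a loss of £273 is better by £1690.

Profit = -£273 at x = 13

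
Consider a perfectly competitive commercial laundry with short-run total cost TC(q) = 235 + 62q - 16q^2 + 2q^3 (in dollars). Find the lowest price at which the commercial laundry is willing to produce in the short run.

The shutdown price is the minimum of AVC. VC = 62q - 16q^2 + 2q^3, so AVC = 62 - 16q + 2q^2.
dAVC/dq = -16 + 4q = 0 gives q = 4. min AVC = 62 - 16·4 + 2·4^2 = 30.
The firm shuts down for any P below $30.

$30 per unit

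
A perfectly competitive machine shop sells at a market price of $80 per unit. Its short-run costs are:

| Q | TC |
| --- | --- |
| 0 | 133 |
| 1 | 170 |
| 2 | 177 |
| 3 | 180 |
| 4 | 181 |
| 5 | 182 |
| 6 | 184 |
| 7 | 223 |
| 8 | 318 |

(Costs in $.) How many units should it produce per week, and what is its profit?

Q = 7; profit = $337

Tabulate TR − TC: Q=0: -133; Q=1: -90; Q=2: -17; Q=3: 60; Q=4: 139; Q=5: 218; Q=6: 296; Q=7: 337; Q=8: 322.
Profit is maximized at Q = 7. AVC there is 90/7 = $12.86 ≤ P, so producing beats shutting down (which would give -$133).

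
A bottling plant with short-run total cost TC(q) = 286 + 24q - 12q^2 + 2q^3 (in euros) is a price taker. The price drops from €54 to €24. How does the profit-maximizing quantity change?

Output falls from 5 to 4

AVC = 24 - 12q + 2q^2, minimized at q = 3 where min AVC = €6. MC = 24 - 24q + 6q^2.
With P = €54 above the shutdown price, P = MC gives q = 5.
At P = €24 ≥ min AVC, set P = MC: q = 4. The firm stays open but cuts output.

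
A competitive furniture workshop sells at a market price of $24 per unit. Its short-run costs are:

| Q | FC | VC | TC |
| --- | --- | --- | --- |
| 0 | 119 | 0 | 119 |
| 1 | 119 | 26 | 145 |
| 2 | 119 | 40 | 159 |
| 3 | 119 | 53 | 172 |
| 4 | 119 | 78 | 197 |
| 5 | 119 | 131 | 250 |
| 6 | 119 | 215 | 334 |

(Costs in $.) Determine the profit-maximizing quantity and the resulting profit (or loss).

Q = 3; profit = -$100

Tabulate TR − TC: Q=0: -119; Q=1: -121; Q=2: -111; Q=3: -100; Q=4: -101; Q=5: -130; Q=6: -190.
Profit is maximized at Q = 3. AVC there is 53/3 = $17.67 ≤ P, so producing beats shutting down (which would give -$119).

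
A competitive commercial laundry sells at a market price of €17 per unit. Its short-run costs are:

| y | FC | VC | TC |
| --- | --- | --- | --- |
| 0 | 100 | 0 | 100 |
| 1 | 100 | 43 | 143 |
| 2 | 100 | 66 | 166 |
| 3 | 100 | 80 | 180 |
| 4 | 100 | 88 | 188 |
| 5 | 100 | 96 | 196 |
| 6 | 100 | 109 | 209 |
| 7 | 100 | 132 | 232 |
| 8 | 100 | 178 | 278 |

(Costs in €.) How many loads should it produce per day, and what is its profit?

Profit at each row (π = 17y − TC): y=0: -100; y=1: -126; y=2: -132; y=3: -129; y=4: -120; y=5: -111; y=6: -107; y=7: -113; y=8: -142.
Profit is highest at y = 0. Equivalently, the lowest AVC in the table is 109/6 ≈ €18.17 at y = 6, and P = €17 falls below it — price never covers variable cost, so the firm shuts down and loses only its fixed cost.

y = 0 (shut down); profit = -€100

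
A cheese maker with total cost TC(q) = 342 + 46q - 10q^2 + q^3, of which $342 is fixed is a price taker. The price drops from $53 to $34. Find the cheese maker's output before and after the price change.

Output falls from 7 to 6

MC = 46 - 20q + 3q^2; the shutdown threshold is min AVC = $21 (at q = 5).
With P = $53 above the shutdown price, P = MC gives q = 7.
At P = $34 ≥ min AVC, set P = MC: q = 6. The firm stays open but cuts output.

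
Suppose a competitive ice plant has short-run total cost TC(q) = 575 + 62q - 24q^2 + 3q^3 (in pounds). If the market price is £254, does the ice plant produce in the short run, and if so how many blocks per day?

Produce at q = 8

From TC, MC = TC'(q) = 62 - 48q + 9q^2 and AVC = VC/q = 62 - 24q + 3q^2.
AVC is minimized where dAVC/dq = -24 + 6q = 0, at q = 4; min AVC = 62 - 24·4 + 3·4^2 = £14.
P = £254 exceeds min AVC = £14, so the firm stays open.
P = MC gives -192 - 48q + 9q^2 = 0, with roots -8/3 and 8. Take the larger (rising MC): q* = 8.
Check: AVC at q = 8 is £62 ≤ P, so revenue covers variable cost.
Profit = P·q − TC = 254·8 − 1071 = £961.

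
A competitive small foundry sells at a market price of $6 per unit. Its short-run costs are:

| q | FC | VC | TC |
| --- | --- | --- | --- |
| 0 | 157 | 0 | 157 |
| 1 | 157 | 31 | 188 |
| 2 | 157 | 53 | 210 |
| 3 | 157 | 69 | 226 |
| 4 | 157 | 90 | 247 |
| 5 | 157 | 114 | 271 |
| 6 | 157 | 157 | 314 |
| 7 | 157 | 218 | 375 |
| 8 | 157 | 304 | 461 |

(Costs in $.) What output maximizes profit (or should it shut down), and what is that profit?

Tabulate TR − TC: q=0: -157; q=1: -182; q=2: -198; q=3: -208; q=4: -223; q=5: -241; q=6: -278; q=7: -333; q=8: -413.
Profit is highest at q = 0. Equivalently, the lowest AVC in the table is 90/4 ≈ $22.50 at q = 4, and P = $6 falls below it — price never covers variable cost, so the firm shuts down and loses only its fixed cost.

q = 0 (shut down); profit = -$157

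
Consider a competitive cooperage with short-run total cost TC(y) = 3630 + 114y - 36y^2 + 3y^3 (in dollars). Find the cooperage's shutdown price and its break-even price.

Shutdown price = min AVC. AVC = 114 - 36y + 3y^2, with vertex at y = 6 and minimum $6.
ATC = 3630/y + 114 - 36y + 3y^2. Setting dATC/dy = −3630/y^2 − 36 + 6y = 0 gives y = 11 (since 6·11^3 − 36·11^2 = 3630).
min ATC = 3630/11 + 114 − 36·11 + 3·11^2 = $411. That is the break-even price.
For $6 ≤ P < $411 the firm produces at a loss; below $6 it shuts down.

Shutdown price = $6; break-even price = $411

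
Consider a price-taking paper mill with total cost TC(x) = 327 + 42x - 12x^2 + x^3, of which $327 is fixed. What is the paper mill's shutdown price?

$6 per unit

The shutdown price is the minimum of AVC. VC = 42x - 12x^2 + x^3, so AVC = 42 - 12x + x^2.
At the minimum of AVC, MC = AVC. MC = 42 - 24x + 3x^2; setting MC = AVC gives 2x^2 - 12x = 0, so x = 6. min AVC = 6.
For P < $6 the firm produces nothing.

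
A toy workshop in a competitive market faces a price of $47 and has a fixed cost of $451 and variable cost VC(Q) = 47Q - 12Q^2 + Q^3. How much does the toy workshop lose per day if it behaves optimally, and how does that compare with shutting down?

Profit = -$195 at Q = 8

AVC = 47 - 12Q + Q^2; min AVC = $11 at Q = 6. Since P = $47 ≥ min AVC, the firm produces.
MC = 47 - 24Q + 3Q^2. Setting P = MC and taking the root on the rising branch gives Q* = 8.
TR = 47·8 = 376. TC = 451 + 120 = 571. Profit = 376 − 571 = -$195.
Shutting down would mean losing the fixed cost of $451, so operating at a loss of $195 is better by $256.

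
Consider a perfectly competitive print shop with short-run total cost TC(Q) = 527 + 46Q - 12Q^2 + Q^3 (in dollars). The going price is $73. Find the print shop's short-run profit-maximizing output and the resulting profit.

Profit = -$41 at Q = 9

AVC = 46 - 12Q + Q^2; min AVC = $10 at Q = 6. Since P = $73 ≥ min AVC, the firm produces.
With MC = 46 - 24Q + 3Q^2, P = MC on the upward-sloping part at Q* = 9.
TR = 73·9 = 657. TC = 527 + 171 = 698. Profit = 657 − 698 = -$41.
Shutting down would mean losing the fixed cost of $527, so operating at a loss of $41 is better by $486.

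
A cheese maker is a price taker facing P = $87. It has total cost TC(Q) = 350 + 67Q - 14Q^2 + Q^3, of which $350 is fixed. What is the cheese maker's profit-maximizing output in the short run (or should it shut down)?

From TC, MC = TC'(Q) = 67 - 28Q + 3Q^2 and AVC = VC/Q = 67 - 14Q + Q^2.
AVC hits its minimum where MC = AVC, at Q = 7, giving min AVC = 67 - 14·7 + 7^2 = $18.
P = $87 exceeds min AVC = $18, so the firm stays open.
P = MC gives -20 - 28Q + 3Q^2 = 0, with roots -2/3 and 10. Take the larger (rising MC): Q* = 10.
Check: AVC at Q = 10 is $27 ≤ P, so revenue covers variable cost.
Profit = P·Q − TC = 87·10 − 620 = $250.

Produce at Q = 10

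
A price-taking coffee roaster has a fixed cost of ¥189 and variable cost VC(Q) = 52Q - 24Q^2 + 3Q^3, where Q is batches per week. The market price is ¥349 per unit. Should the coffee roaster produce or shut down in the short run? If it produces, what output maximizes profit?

Strip out fixed cost: VC = 52Q - 24Q^2 + 3Q^3. Then AVC = 52 - 24Q + 3Q^2 and MC = 52 - 48Q + 9Q^2.
AVC hits its minimum where MC = AVC, at Q = 4, giving min AVC = 52 - 24·4 + 3·4^2 = ¥4.
Since P = ¥349 ≥ min AVC = ¥4, price covers variable cost and the firm should produce.
Solving P = MC: -297 - 48Q + 9Q^2 = 0 ⇒ Q = -11/3 or 9. On the upward-sloping branch, Q* = 9.
Check: AVC at Q = 9 is ¥79 ≤ P, so revenue covers variable cost.
Profit = P·Q − TC = 349·9 − 900 = ¥2241.

Produce at Q = 9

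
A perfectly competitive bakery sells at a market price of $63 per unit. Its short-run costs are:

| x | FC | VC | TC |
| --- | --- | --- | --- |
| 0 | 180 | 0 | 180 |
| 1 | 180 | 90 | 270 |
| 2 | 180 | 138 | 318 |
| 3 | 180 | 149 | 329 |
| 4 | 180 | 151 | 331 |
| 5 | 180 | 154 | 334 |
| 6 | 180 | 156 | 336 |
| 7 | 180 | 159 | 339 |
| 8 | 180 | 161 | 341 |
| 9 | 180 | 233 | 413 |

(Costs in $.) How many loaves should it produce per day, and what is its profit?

x = 8; profit = $163

Profit at each row (π = 63x − TC): x=0: -180; x=1: -207; x=2: -192; x=3: -140; x=4: -79; x=5: -19; x=6: 42; x=7: 102; x=8: 163; x=9: 154.
Profit is maximized at x = 8. AVC there is 161/8 = $20.12 ≤ P, so producing beats shutting down (which would give -$180).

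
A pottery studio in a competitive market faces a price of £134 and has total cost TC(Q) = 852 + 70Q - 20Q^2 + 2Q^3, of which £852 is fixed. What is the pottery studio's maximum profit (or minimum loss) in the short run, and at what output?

Profit = -£84 at Q = 8

AVC = 70 - 20Q + 2Q^2 has its minimum £20 at Q = 5; price £134 clears that bar, so the firm operates.
With MC = 70 - 40Q + 6Q^2, P = MC on the upward-sloping part at Q* = 8.
TR = 134·8 = 1072. TC = 852 + 304 = 1156. Profit = 1072 − 1156 = -£84.
Shutting down would mean losing the fixed cost of £852, so operating at a loss of £84 is better by £768.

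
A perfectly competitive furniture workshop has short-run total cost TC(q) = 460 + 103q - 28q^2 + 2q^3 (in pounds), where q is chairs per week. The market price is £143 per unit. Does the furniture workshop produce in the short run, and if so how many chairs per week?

Produce at q = 10

Strip out fixed cost: VC = 103q - 28q^2 + 2q^3. Then AVC = 103 - 28q + 2q^2 and MC = 103 - 56q + 6q^2.
AVC hits its minimum where MC = AVC, at q = 7, giving min AVC = 103 - 28·7 + 2·7^2 = £5.
P = £143 exceeds min AVC = £5, so the firm stays open.
Solving P = MC: -40 - 56q + 6q^2 = 0 ⇒ q = -2/3 or 10. On the upward-sloping branch, q* = 10.
Check: AVC at q = 10 is £23 ≤ P, so revenue covers variable cost.
Profit = P·q − TC = 143·10 − 690 = £740.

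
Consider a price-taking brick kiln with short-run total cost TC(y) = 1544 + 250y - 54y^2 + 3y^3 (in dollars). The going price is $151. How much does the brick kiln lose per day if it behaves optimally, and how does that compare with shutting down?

AVC = 250 - 54y + 3y^2; min AVC = $7 at y = 9. Since P = $151 ≥ min AVC, the firm produces.
MC = 250 - 108y + 9y^2. Setting P = MC and taking the root on the rising branch gives y* = 11.
TR = 151·11 = 1661. TC = 1544 + 209 = 1753. Profit = 1661 − 1753 = -$92.
Shutting down would mean losing the fixed cost of $1544, so operating at a loss of $92 is better by $1452.

Profit = -$92 at y = 11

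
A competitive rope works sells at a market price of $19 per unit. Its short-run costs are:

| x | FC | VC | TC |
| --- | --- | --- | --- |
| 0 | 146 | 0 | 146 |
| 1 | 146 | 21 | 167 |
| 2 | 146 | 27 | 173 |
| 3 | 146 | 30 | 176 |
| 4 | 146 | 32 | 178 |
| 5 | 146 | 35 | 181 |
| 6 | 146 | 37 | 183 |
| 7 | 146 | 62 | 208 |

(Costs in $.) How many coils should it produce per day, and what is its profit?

Profit at each row (π = 19x − TC): x=0: -146; x=1: -148; x=2: -135; x=3: -119; x=4: -102; x=5: -86; x=6: -69; x=7: -75.
Profit is maximized at x = 6. AVC there is 37/6 = $6.17 ≤ P, so producing beats shutting down (which would give -$146).

x = 6; profit = -$69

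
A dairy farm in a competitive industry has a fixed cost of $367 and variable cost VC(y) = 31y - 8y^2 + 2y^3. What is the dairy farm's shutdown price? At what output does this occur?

$23 per unit, at y = 2

The shutdown price is the minimum of AVC. VC = 31y - 8y^2 + 2y^3, so AVC = 31 - 8y + 2y^2.
At the minimum of AVC, MC = AVC. MC = 31 - 16y + 6y^2; setting MC = AVC gives 4y^2 - 8y = 0, so y = 2. min AVC = 23.
So the shutdown price is $23.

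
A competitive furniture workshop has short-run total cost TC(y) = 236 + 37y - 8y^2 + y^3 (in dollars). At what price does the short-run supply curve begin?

The shutdown price is the minimum of AVC. VC = 37y - 8y^2 + y^3, so AVC = 37 - 8y + y^2.
dAVC/dy = -8 + 2y = 0 gives y = 4. min AVC = 37 - 8·4 + 4^2 = 21.
The firm shuts down for any P below $21.

$21 per unit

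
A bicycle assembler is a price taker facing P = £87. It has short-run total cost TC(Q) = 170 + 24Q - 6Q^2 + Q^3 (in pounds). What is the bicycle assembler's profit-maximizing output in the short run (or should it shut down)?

Produce at Q = 7

Strip out fixed cost: VC = 24Q - 6Q^2 + Q^3. Then AVC = 24 - 6Q + Q^2 and MC = 24 - 12Q + 3Q^2.
The AVC parabola has its vertex at Q = 6/2 = 3, where AVC = 24 - 6·3 + 3^2 = £15.
P = £87 exceeds min AVC = £15, so the firm stays open.
P = MC gives -63 - 12Q + 3Q^2 = 0, with roots -3 and 7. Take the larger (rising MC): Q* = 7.
Check: AVC at Q = 7 is £31 ≤ P, so revenue covers variable cost.
Profit = P·Q − TC = 87·7 − 387 = £222.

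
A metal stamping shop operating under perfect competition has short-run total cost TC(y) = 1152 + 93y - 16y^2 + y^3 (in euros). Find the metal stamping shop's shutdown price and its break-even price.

AVC = 93 - 16y + y^2; minimized at y = 8, giving min AVC = €29. That is the shutdown price.
ATC = 1152/y + 93 - 16y + y^2. Setting dATC/dy = −1152/y^2 − 16 + 2y = 0 gives y = 12 (since 2·12^3 − 16·12^2 = 1152).
min ATC = 1152/12 + 93 − 16·12 + 12^2 = €141. That is the break-even price.
For €29 ≤ P < €141 the firm produces at a loss; below €29 it shuts down.

Shutdown price = €29; break-even price = €141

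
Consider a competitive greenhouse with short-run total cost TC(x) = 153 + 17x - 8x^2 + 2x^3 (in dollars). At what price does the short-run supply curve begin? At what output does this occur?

The firm shuts down when price falls below the minimum of average variable cost. AVC = VC/x = 17 - 8x + 2x^2.
At the minimum of AVC, MC = AVC. MC = 17 - 16x + 6x^2; setting MC = AVC gives 4x^2 - 8x = 0, so x = 2. min AVC = 9.
For P < $9 the firm produces nothing.

$9 per unit, at x = 2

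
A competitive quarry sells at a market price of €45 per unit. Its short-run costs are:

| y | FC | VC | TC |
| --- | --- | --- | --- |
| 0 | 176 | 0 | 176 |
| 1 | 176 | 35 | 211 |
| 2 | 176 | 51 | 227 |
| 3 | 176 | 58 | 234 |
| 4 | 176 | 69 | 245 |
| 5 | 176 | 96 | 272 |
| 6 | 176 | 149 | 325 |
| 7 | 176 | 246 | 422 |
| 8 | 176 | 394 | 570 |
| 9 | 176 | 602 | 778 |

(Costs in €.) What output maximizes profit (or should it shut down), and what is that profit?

y = 5; profit = -€47

Tabulate TR − TC: y=0: -176; y=1: -166; y=2: -137; y=3: -99; y=4: -65; y=5: -47; y=6: -55; y=7: -107; y=8: -210; y=9: -373.
Profit is maximized at y = 5. AVC there is 96/5 = €19.20 ≤ P, so producing beats shutting down (which would give -€176).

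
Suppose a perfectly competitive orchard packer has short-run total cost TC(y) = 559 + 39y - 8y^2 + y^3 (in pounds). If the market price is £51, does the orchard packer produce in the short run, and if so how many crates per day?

Variable cost is VC = 39y - 8y^2 + y^3, so AVC = VC/y = 39 - 8y + y^2 and MC = dTC/dy = 39 - 16y + 3y^2.
The AVC parabola has its vertex at y = 8/2 = 4, where AVC = 39 - 8·4 + 4^2 = £23.
Since P = £51 ≥ min AVC = £23, price covers variable cost and the firm should produce.
P = MC gives -12 - 16y + 3y^2 = 0, with roots -2/3 and 6. Take the larger (rising MC): y* = 6.
Check: AVC at y = 6 is £27 ≤ P, so revenue covers variable cost.
Profit = P·y − TC = 51·6 − 721 = -£415, a loss, but smaller than the £559 fixed cost the firm would lose by shutting down.

Produce at y = 6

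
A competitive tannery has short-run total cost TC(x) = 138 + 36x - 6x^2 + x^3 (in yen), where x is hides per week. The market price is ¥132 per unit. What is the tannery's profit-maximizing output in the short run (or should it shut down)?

Produce at x = 8

Strip out fixed cost: VC = 36x - 6x^2 + x^3. Then AVC = 36 - 6x + x^2 and MC = 36 - 12x + 3x^2.
AVC is minimized where dAVC/dx = -6 + 2x = 0, at x = 3; min AVC = 36 - 6·3 + 3^2 = ¥27.
P = ¥132 exceeds min AVC = ¥27, so the firm stays open.
Solving P = MC: -96 - 12x + 3x^2 = 0 ⇒ x = -4 or 8. On the upward-sloping branch, x* = 8.
Check: AVC at x = 8 is ¥52 ≤ P, so revenue covers variable cost.
Profit = P·x − TC = 132·8 − 554 = ¥502.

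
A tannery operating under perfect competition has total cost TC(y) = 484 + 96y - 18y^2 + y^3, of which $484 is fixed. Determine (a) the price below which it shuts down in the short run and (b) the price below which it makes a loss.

Shutdown price = $15; break-even price = $63

Shutdown price = min AVC. AVC = 96 - 18y + y^2, with vertex at y = 9 and minimum $15.
ATC = 484/y + 96 - 18y + y^2. Setting dATC/dy = −484/y^2 − 18 + 2y = 0 gives y = 11 (since 2·11^3 − 18·11^2 = 484).
min ATC = 484/11 + 96 − 18·11 + 11^2 = $63. That is the break-even price.
Between these two prices the firm operates at a loss; above $63 it earns a profit.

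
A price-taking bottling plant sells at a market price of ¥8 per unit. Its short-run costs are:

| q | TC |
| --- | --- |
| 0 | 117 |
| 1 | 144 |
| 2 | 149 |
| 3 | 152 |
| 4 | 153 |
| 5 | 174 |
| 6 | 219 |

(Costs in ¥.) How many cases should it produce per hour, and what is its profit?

q = 0 (shut down); profit = -¥117

Profit at each row (π = 8q − TC): q=0: -117; q=1: -136; q=2: -133; q=3: -128; q=4: -121; q=5: -134; q=6: -171.
Profit is highest at q = 0. Equivalently, the lowest AVC in the table is 36/4 ≈ ¥9 at q = 4, and P = ¥8 falls below it — price never covers variable cost, so the firm shuts down and loses only its fixed cost.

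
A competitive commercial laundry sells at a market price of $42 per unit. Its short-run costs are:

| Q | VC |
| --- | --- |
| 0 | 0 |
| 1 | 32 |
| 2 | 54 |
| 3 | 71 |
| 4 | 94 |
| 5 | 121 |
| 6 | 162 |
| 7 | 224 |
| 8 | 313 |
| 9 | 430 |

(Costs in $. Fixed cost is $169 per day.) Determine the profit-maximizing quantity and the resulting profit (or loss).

Compute π = P·Q − TC at each output: Q=0: -169; Q=1: -159; Q=2: -139; Q=3: -114; Q=4: -95; Q=5: -80; Q=6: -79; Q=7: -99; Q=8: -146; Q=9: -221.
Profit is maximized at Q = 6. AVC there is 162/6 = $27 ≤ P, so producing beats shutting down (which would give -$169).

Q = 6; profit = -$79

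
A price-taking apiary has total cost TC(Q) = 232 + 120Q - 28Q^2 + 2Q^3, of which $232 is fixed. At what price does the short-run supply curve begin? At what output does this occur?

Short-run supply begins at min AVC. From VC = 120Q - 28Q^2 + 2Q^3, AVC = 120 - 28Q + 2Q^2.
At the minimum of AVC, MC = AVC. MC = 120 - 56Q + 6Q^2; setting MC = AVC gives 4Q^2 - 28Q = 0, so Q = 7. min AVC = 22.
The firm shuts down for any P below $22.

$22 per unit, at Q = 7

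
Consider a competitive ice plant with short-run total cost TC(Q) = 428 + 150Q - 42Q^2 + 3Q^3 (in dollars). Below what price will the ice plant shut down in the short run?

The shutdown price is the minimum of AVC. VC = 150Q - 42Q^2 + 3Q^3, so AVC = 150 - 42Q + 3Q^2.
At the minimum of AVC, MC = AVC. MC = 150 - 84Q + 9Q^2; setting MC = AVC gives 6Q^2 - 42Q = 0, so Q = 7. min AVC = 3.
The firm shuts down for any P below $3.

$3 per unit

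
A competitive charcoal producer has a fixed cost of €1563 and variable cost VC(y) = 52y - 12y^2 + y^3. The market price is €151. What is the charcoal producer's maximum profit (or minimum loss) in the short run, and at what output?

AVC = 52 - 12y + y^2; min AVC = €16 at y = 6. Since P = €151 ≥ min AVC, the firm produces.
With MC = 52 - 24y + 3y^2, P = MC on the upward-sloping part at y* = 11.
TR = 151·11 = 1661. TC = 1563 + 451 = 2014. Profit = 1661 − 2014 = -€353.
Shutting down would mean losing the fixed cost of €1563, so operating at a loss of €353 is better by €1210.

Profit = -€353 at y = 11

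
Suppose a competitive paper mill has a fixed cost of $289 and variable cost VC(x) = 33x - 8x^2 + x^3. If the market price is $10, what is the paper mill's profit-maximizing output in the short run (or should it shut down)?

Shut down

From TC, MC = TC'(x) = 33 - 16x + 3x^2 and AVC = VC/x = 33 - 8x + x^2.
The AVC parabola has its vertex at x = 8/2 = 4, where AVC = 33 - 8·4 + 4^2 = $17.
Since P = $10 < min AVC = $17, price fails to cover variable cost at any output.
Best response: produce nothing and absorb the $289 fixed cost.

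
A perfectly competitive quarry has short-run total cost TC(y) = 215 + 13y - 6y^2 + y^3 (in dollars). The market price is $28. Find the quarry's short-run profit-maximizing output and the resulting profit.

AVC = 13 - 6y + y^2 has its minimum $4 at y = 3; price $28 clears that bar, so the firm operates.
With MC = 13 - 12y + 3y^2, P = MC on the upward-sloping part at y* = 5.
TR = 28·5 = 140. TC = 215 + 40 = 255. Profit = 140 − 255 = -$115.
By producing, the firm covers all variable cost plus $100 of fixed cost; shutting down would lose the full $215.

Profit = -$115 at y = 5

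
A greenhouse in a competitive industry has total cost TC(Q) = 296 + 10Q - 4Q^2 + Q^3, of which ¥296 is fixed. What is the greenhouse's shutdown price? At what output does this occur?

The firm shuts down when price falls below the minimum of average variable cost. AVC = VC/Q = 10 - 4Q + Q^2.
At the minimum of AVC, MC = AVC. MC = 10 - 8Q + 3Q^2; setting MC = AVC gives 2Q^2 - 4Q = 0, so Q = 2. min AVC = 6.
The firm shuts down for any P below ¥6.

¥6 per unit, at Q = 2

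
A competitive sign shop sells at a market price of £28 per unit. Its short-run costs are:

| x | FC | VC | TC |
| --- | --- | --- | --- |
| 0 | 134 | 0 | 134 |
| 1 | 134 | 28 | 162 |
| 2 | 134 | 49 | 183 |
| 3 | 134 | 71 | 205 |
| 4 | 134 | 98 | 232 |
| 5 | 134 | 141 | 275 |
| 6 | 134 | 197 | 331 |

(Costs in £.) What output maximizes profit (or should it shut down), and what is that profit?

Compute π = P·x − TC at each output: x=0: -134; x=1: -134; x=2: -127; x=3: -121; x=4: -120; x=5: -135; x=6: -163.
Profit is maximized at x = 4. AVC there is 98/4 = £24.50 ≤ P, so producing beats shutting down (which would give -£134).

x = 4; profit = -£120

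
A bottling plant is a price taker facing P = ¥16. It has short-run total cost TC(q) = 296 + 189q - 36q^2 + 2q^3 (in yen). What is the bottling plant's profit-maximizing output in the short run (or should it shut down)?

Shut down

From TC, MC = TC'(q) = 189 - 72q + 6q^2 and AVC = VC/q = 189 - 36q + 2q^2.
AVC hits its minimum where MC = AVC, at q = 9, giving min AVC = 189 - 36·9 + 2·9^2 = ¥27.
With P < min AVC (¥16 < ¥27), every unit sold adds to the loss.
Shutting down limits the loss to fixed cost, ¥296.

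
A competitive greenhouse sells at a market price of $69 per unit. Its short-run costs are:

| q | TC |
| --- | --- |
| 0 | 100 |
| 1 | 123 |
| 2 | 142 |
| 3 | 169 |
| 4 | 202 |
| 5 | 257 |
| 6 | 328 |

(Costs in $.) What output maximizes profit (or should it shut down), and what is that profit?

Compute π = P·q − TC at each output: q=0: -100; q=1: -54; q=2: -4; q=3: 38; q=4: 74; q=5: 88; q=6: 86.
Profit is maximized at q = 5. AVC there is 157/5 = $31.40 ≤ P, so producing beats shutting down (which would give -$100).

q = 5; profit = $88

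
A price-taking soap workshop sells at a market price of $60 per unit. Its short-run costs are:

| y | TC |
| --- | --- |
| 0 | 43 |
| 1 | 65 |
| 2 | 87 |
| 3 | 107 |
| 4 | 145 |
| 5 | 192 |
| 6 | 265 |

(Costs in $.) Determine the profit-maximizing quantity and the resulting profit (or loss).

y = 5; profit = $108

Tabulate TR − TC: y=0: -43; y=1: -5; y=2: 33; y=3: 73; y=4: 95; y=5: 108; y=6: 95.
Profit is maximized at y = 5. AVC there is 149/5 = $29.80 ≤ P, so producing beats shutting down (which would give -$43).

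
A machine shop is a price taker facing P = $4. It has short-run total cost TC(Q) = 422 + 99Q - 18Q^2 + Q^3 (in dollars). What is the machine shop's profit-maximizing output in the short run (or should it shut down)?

From TC, MC = TC'(Q) = 99 - 36Q + 3Q^2 and AVC = VC/Q = 99 - 18Q + Q^2.
AVC hits its minimum where MC = AVC, at Q = 9, giving min AVC = 99 - 18·9 + 9^2 = $18.
Since P = $4 < min AVC = $18, price fails to cover variable cost at any output.
Best response: produce nothing and absorb the $422 fixed cost.

Shut down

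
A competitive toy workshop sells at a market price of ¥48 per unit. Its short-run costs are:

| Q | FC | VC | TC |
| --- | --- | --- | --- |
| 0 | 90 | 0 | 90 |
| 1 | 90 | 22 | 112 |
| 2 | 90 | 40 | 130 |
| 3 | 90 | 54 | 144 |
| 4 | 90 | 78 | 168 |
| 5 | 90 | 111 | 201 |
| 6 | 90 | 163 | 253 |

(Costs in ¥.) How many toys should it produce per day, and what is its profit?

Q = 5; profit = ¥39

Profit at each row (π = 48Q − TC): Q=0: -90; Q=1: -64; Q=2: -34; Q=3: 0; Q=4: 24; Q=5: 39; Q=6: 35.
Profit is maximized at Q = 5. AVC there is 111/5 = ¥22.20 ≤ P, so producing beats shutting down (which would give -¥90).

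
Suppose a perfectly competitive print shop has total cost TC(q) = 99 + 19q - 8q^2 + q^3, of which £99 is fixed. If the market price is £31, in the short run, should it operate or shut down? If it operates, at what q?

Produce at q = 6

Strip out fixed cost: VC = 19q - 8q^2 + q^3. Then AVC = 19 - 8q + q^2 and MC = 19 - 16q + 3q^2.
The AVC parabola has its vertex at q = 8/2 = 4, where AVC = 19 - 8·4 + 4^2 = £3.
Because £31 ≥ £3, revenue can cover variable cost; the firm operates.
Set P = MC: 31 = 19 - 16q + 3q^2 → -12 - 16q + 3q^2 = 0. The roots are q = -2/3 and q = 6; the profit-maximizing output is on the rising part of MC, so q* = 6.
Check: AVC at q = 6 is £7 ≤ P, so revenue covers variable cost.
Profit = P·q − TC = 31·6 − 141 = £45.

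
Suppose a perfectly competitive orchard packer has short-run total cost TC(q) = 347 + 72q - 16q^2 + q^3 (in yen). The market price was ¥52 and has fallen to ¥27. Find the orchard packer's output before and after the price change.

MC = 72 - 32q + 3q^2; the shutdown threshold is min AVC = ¥8 (at q = 8).
At P = ¥52 ≥ min AVC, set P = MC on the rising branch: q = 10.
At P = ¥27 ≥ min AVC, set P = MC: q = 9. The firm stays open but cuts output.

Output falls from 10 to 9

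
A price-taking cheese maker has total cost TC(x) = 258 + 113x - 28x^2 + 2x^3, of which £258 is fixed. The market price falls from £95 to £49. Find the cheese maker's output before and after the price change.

AVC = 113 - 28x + 2x^2, minimized at x = 7 where min AVC = £15. MC = 113 - 56x + 6x^2.
With P = £95 above the shutdown price, P = MC gives x = 9.
At P = £49 ≥ min AVC, set P = MC: x = 8. The firm stays open but cuts output.

Output falls from 9 to 8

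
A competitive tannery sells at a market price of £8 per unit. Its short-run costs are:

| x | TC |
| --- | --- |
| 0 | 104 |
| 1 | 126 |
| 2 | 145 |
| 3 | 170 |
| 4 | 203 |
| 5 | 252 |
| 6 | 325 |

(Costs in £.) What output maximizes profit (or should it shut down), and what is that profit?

x = 0 (shut down); profit = -£104

Compute π = P·x − TC at each output: x=0: -104; x=1: -118; x=2: -129; x=3: -146; x=4: -171; x=5: -212; x=6: -277.
Profit is highest at x = 0. Equivalently, the lowest AVC in the table is 41/2 ≈ £20.50 at x = 2, and P = £8 falls below it — price never covers variable cost, so the firm shuts down and loses only its fixed cost.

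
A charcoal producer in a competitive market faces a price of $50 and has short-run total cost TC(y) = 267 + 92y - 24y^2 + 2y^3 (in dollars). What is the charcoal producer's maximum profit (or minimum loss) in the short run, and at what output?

Profit = -$71 at y = 7

AVC = 92 - 24y + 2y^2 has its minimum $20 at y = 6; price $50 clears that bar, so the firm operates.
MC = 92 - 48y + 6y^2. Setting P = MC and taking the root on the rising branch gives y* = 7.
TR = 50·7 = 350. TC = 267 + 154 = 421. Profit = 350 − 421 = -$71.
By producing, the firm covers all variable cost plus $196 of fixed cost; shutting down would lose the full $267.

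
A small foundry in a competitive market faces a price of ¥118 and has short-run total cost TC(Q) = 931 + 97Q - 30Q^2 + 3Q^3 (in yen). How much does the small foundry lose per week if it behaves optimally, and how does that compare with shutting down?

Profit = -¥343 at Q = 7

AVC = 97 - 30Q + 3Q^2 has its minimum ¥22 at Q = 5; price ¥118 clears that bar, so the firm operates.
With MC = 97 - 60Q + 9Q^2, P = MC on the upward-sloping part at Q* = 7.
TR = 118·7 = 826. TC = 931 + 238 = 1169. Profit = 826 − 1169 = -¥343.
By producing, the firm covers all variable cost plus ¥588 of fixed cost; shutting down would lose the full ¥931.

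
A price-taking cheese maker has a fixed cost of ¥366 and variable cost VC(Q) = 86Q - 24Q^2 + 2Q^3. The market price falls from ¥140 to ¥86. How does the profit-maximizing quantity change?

MC = 86 - 48Q + 6Q^2; the shutdown threshold is min AVC = ¥14 (at Q = 6).
At P = ¥140 ≥ min AVC, set P = MC on the rising branch: Q = 9.
At P = ¥86 ≥ min AVC, set P = MC: Q = 8. The firm stays open but cuts output.

Output falls from 9 to 8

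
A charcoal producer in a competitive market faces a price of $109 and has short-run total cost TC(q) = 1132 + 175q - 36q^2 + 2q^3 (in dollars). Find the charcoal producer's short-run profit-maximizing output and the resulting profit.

Profit = -$164 at q = 11

AVC = 175 - 36q + 2q^2 has its minimum $13 at q = 9; price $109 clears that bar, so the firm operates.
MC = 175 - 72q + 6q^2. Setting P = MC and taking the root on the rising branch gives q* = 11.
TR = 109·11 = 1199. TC = 1132 + 231 = 1363. Profit = 1199 − 1363 = -$164.
Shutting down would mean losing the fixed cost of $1132, so operating at a loss of $164 is better by $968.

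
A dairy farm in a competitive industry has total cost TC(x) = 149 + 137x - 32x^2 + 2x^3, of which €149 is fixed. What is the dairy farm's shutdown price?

The firm shuts down when price falls below the minimum of average variable cost. AVC = VC/x = 137 - 32x + 2x^2.
dAVC/dx = -32 + 4x = 0 gives x = 8. min AVC = 137 - 32·8 + 2·8^2 = 9.
The firm shuts down for any P below €9.

€9 per unit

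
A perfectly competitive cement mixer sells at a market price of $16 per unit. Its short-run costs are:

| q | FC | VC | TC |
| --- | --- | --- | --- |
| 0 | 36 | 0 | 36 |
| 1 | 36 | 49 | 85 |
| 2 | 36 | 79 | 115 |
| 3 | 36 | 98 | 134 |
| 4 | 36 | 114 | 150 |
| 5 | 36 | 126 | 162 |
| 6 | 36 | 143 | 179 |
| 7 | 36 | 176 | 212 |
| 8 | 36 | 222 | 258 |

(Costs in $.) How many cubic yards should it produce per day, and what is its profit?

q = 0 (shut down); profit = -$36

Tabulate TR − TC: q=0: -36; q=1: -69; q=2: -83; q=3: -86; q=4: -86; q=5: -82; q=6: -83; q=7: -100; q=8: -130.
Profit is highest at q = 0. Equivalently, the lowest AVC in the table is 143/6 ≈ $23.83 at q = 6, and P = $16 falls below it — price never covers variable cost, so the firm shuts down and loses only its fixed cost.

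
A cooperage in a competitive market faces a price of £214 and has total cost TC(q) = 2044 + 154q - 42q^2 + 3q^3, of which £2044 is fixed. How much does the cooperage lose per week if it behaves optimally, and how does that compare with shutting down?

Profit = -£244 at q = 10

AVC = 154 - 42q + 3q^2; min AVC = £7 at q = 7. Since P = £214 ≥ min AVC, the firm produces.
With MC = 154 - 84q + 9q^2, P = MC on the upward-sloping part at q* = 10.
TR = 214·10 = 2140. TC = 2044 + 340 = 2384. Profit = 2140 − 2384 = -£244.
By producing, the firm covers all variable cost plus £1800 of fixed cost; shutting down would lose the full £2044.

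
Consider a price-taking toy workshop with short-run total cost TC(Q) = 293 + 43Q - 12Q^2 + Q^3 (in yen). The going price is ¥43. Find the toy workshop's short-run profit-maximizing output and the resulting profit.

Profit = -¥37 at Q = 8

AVC = 43 - 12Q + Q^2 has its minimum ¥7 at Q = 6; price ¥43 clears that bar, so the firm operates.
With MC = 43 - 24Q + 3Q^2, P = MC on the upward-sloping part at Q* = 8.
TR = 43·8 = 344. TC = 293 + 88 = 381. Profit = 344 − 381 = -¥37.
Shutting down would mean losing the fixed cost of ¥293, so operating at a loss of ¥37 is better by ¥256.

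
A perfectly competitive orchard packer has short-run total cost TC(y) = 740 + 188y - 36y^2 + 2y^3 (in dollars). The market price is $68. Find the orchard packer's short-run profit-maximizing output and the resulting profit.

Profit = -$340 at y = 10

AVC = 188 - 36y + 2y^2 has its minimum $26 at y = 9; price $68 clears that bar, so the firm operates.
MC = 188 - 72y + 6y^2. Setting P = MC and taking the root on the rising branch gives y* = 10.
TR = 68·10 = 680. TC = 740 + 280 = 1020. Profit = 680 − 1020 = -$340.
By producing, the firm covers all variable cost plus $400 of fixed cost; shutting down would lose the full $740.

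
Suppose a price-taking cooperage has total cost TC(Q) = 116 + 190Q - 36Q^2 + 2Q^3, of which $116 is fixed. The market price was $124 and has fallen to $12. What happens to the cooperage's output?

MC = 190 - 72Q + 6Q^2; the shutdown threshold is min AVC = $28 (at Q = 9).
With P = $124 above the shutdown price, P = MC gives Q = 11.
At P = $12 < min AVC = $28, price no longer covers variable cost at any output, so the firm shuts down: Q = 0.

Output falls from 11 to 0 (the firm shuts down)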